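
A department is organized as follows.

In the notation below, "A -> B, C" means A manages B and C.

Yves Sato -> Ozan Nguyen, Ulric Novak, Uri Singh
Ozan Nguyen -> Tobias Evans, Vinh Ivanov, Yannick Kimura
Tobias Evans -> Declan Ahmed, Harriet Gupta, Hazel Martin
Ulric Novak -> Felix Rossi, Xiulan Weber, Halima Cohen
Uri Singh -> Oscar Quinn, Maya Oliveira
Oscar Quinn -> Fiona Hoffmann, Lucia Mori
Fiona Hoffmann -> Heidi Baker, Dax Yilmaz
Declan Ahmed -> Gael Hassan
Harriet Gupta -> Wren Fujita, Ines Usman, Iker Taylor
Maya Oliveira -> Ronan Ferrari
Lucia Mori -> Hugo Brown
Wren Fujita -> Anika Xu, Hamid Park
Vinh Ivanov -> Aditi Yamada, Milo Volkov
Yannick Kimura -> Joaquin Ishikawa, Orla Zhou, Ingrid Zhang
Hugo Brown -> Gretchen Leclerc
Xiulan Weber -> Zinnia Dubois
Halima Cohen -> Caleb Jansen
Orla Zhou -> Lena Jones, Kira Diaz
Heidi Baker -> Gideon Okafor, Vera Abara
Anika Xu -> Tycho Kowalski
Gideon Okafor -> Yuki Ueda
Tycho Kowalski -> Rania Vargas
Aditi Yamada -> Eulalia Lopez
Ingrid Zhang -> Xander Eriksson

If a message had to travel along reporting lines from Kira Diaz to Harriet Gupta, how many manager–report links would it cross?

5

Kira Diaz is 3 levels below Ozan Nguyen, and Harriet Gupta is 2 levels below Ozan Nguyen (their lowest common manager). The shortest path runs up from Kira Diaz to Ozan Nguyen and back down to Harriet Gupta: 3 + 2 = 5 links.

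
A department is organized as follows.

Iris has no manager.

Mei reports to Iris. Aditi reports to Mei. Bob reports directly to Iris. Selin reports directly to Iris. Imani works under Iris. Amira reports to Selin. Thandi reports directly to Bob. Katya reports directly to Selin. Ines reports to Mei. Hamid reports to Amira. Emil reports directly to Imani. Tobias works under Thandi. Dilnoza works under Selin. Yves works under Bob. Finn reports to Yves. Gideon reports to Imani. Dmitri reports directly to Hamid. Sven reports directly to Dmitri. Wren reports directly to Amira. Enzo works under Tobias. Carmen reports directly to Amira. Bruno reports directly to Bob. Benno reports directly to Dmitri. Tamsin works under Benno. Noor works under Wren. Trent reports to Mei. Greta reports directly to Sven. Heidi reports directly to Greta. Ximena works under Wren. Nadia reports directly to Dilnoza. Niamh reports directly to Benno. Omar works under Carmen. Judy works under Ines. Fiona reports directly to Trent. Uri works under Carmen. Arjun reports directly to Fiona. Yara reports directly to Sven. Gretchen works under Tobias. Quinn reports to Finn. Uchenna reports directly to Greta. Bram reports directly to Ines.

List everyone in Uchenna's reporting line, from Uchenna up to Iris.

Uchenna reports to Greta. Greta reports to Sven. Sven reports to Dmitri. Dmitri reports to Hamid. Hamid reports to Amira. Amira reports to Selin. Selin reports to Iris. Iris is at the top.

Uchenna -> Greta -> Sven -> Dmitri -> Hamid -> Amira -> Selin -> Iris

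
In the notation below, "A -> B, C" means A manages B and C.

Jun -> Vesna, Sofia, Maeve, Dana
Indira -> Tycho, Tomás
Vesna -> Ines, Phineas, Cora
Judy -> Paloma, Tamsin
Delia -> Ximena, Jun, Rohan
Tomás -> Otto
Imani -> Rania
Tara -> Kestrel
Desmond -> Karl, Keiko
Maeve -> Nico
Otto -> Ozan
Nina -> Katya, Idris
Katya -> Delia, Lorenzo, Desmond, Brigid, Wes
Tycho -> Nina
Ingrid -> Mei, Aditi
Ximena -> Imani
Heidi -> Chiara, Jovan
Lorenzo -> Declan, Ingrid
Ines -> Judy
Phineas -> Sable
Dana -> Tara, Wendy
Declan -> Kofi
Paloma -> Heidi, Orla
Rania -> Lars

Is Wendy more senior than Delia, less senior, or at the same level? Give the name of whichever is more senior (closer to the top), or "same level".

Wendy is 7 levels below Indira; Delia is 4. Delia is higher.

Delia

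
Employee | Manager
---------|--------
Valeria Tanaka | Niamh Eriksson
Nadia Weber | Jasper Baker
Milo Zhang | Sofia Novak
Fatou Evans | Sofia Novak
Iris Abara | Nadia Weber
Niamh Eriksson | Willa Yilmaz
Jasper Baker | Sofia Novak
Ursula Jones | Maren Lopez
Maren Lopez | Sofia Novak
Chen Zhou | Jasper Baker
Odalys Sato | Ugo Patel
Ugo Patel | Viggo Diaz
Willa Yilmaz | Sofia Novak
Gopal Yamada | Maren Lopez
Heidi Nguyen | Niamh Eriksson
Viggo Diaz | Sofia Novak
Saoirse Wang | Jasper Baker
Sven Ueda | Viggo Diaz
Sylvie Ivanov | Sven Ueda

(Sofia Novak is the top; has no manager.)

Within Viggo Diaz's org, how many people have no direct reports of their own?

2

The people in Viggo Diaz's organization with no one reporting to them are Odalys Sato, Sylvie Ivanov. That is 2.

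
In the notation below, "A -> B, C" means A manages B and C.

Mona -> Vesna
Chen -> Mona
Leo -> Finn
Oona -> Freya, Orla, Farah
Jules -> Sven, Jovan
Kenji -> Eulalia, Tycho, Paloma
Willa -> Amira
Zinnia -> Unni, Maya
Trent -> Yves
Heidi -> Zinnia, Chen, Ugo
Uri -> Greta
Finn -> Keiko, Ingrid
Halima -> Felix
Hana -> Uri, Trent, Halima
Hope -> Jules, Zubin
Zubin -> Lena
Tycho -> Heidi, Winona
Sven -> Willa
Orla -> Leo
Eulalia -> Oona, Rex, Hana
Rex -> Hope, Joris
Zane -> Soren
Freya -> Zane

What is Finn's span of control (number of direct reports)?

2

Finn directly manages Keiko, Ingrid. That is 2 direct reports.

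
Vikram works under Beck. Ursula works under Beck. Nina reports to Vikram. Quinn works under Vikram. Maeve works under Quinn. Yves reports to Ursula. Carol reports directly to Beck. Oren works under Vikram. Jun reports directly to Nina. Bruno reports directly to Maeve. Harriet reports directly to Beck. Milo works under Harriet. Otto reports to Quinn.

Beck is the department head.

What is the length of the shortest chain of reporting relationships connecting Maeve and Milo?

Maeve is 3 levels below Beck, and Milo is 2 levels below Beck (their lowest common manager). The shortest path runs up from Maeve to Beck and back down to Milo: 3 + 2 = 5 links.

5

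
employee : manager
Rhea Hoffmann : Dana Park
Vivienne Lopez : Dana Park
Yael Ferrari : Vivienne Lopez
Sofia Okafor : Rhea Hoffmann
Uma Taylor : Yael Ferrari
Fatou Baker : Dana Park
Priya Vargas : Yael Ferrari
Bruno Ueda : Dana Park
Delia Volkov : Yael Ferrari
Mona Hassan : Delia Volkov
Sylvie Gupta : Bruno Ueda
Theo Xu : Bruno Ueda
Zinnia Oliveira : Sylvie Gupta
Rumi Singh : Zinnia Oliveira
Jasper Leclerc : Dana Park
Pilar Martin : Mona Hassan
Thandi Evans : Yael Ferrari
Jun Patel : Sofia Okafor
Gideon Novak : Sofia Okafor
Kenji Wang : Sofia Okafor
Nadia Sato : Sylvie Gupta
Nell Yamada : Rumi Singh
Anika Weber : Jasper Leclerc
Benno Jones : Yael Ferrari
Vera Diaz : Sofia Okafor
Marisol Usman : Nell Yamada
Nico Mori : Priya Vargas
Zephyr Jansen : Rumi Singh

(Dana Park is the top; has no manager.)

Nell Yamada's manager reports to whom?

Zinnia Oliveira

Nell Yamada reports to Rumi Singh, and Rumi Singh reports to Zinnia Oliveira. So Nell Yamada's skip-level manager is Zinnia Oliveira.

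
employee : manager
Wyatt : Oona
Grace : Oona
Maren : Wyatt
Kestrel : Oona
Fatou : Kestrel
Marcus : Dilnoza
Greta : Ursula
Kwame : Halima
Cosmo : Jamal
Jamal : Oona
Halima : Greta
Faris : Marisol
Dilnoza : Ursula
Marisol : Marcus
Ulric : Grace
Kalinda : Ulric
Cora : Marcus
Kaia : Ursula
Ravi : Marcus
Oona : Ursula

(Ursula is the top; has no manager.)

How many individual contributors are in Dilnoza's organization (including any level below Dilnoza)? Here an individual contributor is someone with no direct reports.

The people in Dilnoza's organization with no one reporting to them are Cora, Ravi, Faris. That is 3.

3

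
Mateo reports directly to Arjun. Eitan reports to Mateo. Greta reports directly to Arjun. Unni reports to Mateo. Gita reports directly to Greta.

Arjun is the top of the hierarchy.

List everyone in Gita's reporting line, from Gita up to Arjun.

Gita -> Greta -> Arjun

Gita reports to Greta. Greta reports to Arjun. Arjun is at the top.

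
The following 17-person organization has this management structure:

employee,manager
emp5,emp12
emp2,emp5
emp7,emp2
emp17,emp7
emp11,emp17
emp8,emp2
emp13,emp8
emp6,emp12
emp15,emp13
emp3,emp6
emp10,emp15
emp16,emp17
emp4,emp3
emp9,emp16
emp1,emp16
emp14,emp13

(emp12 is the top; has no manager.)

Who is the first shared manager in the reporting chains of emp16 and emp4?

emp16's chain of managers is emp17, emp7, emp2, emp5, emp12. emp4's chain of managers is emp3, emp6, emp12. The first manager that appears in both chains is emp12.

emp12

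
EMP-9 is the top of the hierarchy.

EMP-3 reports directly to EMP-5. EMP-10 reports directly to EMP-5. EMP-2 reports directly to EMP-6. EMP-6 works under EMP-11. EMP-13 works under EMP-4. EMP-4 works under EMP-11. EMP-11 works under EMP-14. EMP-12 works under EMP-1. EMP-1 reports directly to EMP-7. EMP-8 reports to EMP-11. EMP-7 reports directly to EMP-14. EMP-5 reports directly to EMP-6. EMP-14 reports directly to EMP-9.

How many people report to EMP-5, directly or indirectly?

2

EMP-5 directly manages EMP-3, EMP-10. EMP-3 has no reports. EMP-10 has no reports. So EMP-5's organization is 2 direct reports plus everyone under them: 1 + 1 = 2.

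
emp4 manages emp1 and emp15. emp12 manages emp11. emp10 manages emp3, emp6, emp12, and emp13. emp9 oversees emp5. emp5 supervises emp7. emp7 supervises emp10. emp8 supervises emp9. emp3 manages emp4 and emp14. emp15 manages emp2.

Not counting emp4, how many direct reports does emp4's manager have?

1

emp4 reports to emp3. emp3's other direct reports are emp14 — 1 peer.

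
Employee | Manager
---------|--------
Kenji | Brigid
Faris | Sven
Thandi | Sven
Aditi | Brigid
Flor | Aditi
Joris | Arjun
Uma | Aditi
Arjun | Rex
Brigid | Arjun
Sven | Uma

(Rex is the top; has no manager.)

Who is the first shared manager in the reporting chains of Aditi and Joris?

Arjun

Aditi's chain of managers is Brigid, Arjun, Rex. Joris's chain of managers is Arjun, Rex. The first manager that appears in both chains is Arjun.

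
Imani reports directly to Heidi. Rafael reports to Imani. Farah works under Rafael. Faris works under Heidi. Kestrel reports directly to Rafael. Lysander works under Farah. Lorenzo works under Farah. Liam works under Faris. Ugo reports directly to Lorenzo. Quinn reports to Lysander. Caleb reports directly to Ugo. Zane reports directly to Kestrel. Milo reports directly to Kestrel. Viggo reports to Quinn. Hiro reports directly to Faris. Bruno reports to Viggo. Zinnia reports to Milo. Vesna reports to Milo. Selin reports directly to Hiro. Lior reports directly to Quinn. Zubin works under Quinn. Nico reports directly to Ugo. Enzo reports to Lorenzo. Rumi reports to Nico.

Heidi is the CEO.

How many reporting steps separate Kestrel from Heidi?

3

Chain from Kestrel up to Heidi: Kestrel → Rafael → Imani → Heidi. That is 3 steps up, so Kestrel is 3 levels below Heidi.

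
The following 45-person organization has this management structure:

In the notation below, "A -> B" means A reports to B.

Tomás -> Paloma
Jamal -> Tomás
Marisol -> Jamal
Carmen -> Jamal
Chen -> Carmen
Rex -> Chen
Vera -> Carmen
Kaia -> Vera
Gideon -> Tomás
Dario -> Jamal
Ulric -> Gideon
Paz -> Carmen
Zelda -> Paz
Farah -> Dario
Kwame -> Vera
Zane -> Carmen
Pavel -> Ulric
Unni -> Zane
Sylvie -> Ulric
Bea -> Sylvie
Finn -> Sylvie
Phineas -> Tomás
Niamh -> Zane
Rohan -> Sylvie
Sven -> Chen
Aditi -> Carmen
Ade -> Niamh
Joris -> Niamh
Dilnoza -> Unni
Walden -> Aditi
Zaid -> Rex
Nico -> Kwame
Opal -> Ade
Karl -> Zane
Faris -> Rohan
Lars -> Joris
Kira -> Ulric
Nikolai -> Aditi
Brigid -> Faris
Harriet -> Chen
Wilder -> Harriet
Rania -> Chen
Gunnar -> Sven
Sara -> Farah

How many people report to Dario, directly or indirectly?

2

Dario directly manages Farah. Under Farah: Sara (1). That's 2 in total.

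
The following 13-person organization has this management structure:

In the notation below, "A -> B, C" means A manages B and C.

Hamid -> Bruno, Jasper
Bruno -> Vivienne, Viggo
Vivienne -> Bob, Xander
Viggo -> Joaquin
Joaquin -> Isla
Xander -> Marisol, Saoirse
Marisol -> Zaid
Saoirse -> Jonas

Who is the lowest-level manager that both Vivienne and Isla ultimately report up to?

Vivienne's chain of managers is Bruno, Hamid. Isla's chain of managers is Joaquin, Viggo, Bruno, Hamid. The first manager that appears in both chains is Bruno.

Bruno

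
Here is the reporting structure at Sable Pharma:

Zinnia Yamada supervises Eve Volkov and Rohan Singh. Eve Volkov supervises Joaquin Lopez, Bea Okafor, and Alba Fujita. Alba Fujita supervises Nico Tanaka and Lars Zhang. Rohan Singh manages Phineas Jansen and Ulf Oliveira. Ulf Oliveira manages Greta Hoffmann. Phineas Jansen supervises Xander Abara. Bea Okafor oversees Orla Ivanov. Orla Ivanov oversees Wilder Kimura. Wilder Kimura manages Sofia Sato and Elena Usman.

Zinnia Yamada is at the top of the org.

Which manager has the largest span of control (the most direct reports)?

Eve Volkov

Direct-report counts: Zinnia Yamada has 2; Rohan Singh has 2; Phineas Jansen has 1; Ulf Oliveira has 1; Eve Volkov has 3; Bea Okafor has 1; Orla Ivanov has 1; Wilder Kimura has 2; Alba Fujita has 2. The largest is 3, held by Eve Volkov.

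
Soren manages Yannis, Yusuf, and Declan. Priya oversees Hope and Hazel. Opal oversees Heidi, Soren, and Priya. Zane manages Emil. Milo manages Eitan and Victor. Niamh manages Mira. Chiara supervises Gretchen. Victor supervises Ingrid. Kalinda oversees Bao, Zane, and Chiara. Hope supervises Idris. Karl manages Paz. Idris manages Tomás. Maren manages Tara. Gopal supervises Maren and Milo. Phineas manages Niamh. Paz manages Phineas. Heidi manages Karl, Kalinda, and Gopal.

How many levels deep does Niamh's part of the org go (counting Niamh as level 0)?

The longest chain under Niamh runs Niamh → Mira, which is 1 level below Niamh.

1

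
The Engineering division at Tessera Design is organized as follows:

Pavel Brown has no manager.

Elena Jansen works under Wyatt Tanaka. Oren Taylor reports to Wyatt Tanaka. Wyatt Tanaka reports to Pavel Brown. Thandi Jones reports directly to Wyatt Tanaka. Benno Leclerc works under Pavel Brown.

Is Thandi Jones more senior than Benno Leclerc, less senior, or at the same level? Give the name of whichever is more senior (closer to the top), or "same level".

Thandi Jones is 2 levels below Pavel Brown; Benno Leclerc is 1. Benno Leclerc is higher.

Benno Leclerc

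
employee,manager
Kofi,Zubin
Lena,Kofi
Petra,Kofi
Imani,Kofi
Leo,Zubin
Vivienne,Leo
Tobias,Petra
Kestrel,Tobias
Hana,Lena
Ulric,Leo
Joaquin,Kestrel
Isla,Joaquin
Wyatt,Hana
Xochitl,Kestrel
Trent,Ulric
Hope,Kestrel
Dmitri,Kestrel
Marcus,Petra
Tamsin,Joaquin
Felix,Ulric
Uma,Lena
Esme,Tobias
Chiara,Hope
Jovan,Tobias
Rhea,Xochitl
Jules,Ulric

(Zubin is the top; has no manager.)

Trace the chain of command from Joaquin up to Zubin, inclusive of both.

Joaquin -> Kestrel -> Tobias -> Petra -> Kofi -> Zubin

Joaquin reports to Kestrel. Kestrel reports to Tobias. Tobias reports to Petra. Petra reports to Kofi. Kofi reports to Zubin. Zubin is at the top.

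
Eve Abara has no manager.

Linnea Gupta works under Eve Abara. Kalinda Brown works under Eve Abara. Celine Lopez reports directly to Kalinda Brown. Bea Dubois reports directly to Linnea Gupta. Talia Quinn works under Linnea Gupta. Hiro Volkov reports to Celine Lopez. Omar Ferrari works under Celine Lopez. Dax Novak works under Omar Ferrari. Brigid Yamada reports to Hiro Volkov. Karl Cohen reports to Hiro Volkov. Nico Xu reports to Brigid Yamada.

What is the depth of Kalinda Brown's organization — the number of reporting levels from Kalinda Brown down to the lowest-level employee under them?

4

The longest chain under Kalinda Brown runs Kalinda Brown → Celine Lopez → Hiro Volkov → Brigid Yamada → Nico Xu, which is 4 levels below Kalinda Brown.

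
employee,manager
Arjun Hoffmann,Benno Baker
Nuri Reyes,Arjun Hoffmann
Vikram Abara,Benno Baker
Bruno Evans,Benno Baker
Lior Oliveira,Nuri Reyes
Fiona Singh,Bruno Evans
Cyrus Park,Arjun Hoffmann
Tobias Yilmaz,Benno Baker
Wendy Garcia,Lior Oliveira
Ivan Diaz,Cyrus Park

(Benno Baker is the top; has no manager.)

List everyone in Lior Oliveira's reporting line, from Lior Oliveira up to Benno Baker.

Lior Oliveira reports to Nuri Reyes. Nuri Reyes reports to Arjun Hoffmann. Arjun Hoffmann reports to Benno Baker. Benno Baker is at the top.

Lior Oliveira -> Nuri Reyes -> Arjun Hoffmann -> Benno Baker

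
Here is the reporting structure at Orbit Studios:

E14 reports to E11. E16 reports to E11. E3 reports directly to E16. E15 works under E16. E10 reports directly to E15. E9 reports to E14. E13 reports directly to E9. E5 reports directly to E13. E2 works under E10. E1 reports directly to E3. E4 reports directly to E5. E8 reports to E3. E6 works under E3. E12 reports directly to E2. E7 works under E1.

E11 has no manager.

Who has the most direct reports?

Direct-report counts: E11 has 2; E16 has 2; E15 has 1; E10 has 1; E2 has 1; E3 has 3; E1 has 1; E14 has 1; E9 has 1; E13 has 1; E5 has 1. The largest is 3, held by E3.

E3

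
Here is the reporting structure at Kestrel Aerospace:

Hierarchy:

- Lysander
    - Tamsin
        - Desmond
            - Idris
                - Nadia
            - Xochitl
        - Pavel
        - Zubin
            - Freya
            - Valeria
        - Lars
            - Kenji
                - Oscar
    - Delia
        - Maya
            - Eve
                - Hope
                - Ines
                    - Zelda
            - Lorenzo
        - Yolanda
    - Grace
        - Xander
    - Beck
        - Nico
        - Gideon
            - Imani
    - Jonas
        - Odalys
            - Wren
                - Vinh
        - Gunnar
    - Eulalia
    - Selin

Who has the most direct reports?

Lysander

Direct-report counts: Lysander has 7; Jonas has 2; Odalys has 1; Wren has 1; Beck has 2; Gideon has 1; Grace has 1; Delia has 2; Maya has 2; Eve has 2; Ines has 1; Tamsin has 4; Lars has 1; Kenji has 1; Zubin has 2; Desmond has 2; Idris has 1. The largest is 7, held by Lysander.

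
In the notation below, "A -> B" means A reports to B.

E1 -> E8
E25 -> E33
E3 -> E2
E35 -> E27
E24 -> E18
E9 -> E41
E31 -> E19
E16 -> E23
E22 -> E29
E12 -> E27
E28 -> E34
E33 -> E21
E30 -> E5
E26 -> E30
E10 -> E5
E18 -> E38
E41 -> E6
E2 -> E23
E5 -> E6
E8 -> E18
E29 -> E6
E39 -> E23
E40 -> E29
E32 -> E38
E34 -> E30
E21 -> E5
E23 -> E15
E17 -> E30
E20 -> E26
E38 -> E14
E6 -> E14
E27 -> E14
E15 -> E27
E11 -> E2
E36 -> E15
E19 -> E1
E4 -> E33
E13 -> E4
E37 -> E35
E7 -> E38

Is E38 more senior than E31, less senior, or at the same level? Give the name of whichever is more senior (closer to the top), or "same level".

E38

E38 is 1 level below E14; E31 is 6. E38 is higher.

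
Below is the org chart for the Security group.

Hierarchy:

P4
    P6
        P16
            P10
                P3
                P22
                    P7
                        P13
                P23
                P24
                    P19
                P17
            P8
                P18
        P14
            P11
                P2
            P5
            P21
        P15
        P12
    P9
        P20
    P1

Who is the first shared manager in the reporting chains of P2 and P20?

P2's chain of managers is P11, P14, P6, P4. P20's chain of managers is P9, P4. The first manager that appears in both chains is P4.

P4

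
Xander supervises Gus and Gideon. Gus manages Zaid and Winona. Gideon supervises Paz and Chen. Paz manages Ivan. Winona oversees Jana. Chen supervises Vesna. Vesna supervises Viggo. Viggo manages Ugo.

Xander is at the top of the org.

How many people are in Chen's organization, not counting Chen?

Chen directly manages Vesna. Under Vesna: Viggo, Ugo (2). That's 3 in total.

3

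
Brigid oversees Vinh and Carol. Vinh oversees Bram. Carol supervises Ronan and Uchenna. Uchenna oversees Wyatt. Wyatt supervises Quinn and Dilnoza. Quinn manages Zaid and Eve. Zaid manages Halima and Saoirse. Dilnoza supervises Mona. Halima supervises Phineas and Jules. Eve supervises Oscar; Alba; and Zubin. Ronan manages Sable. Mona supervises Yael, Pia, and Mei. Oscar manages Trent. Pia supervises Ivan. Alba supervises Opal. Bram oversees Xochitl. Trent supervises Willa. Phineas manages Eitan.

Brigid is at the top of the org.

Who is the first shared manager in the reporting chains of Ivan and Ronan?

Ivan's chain of managers is Pia, Mona, Dilnoza, Wyatt, Uchenna, Carol, Brigid. Ronan's chain of managers is Carol, Brigid. The first manager that appears in both chains is Carol.

Carol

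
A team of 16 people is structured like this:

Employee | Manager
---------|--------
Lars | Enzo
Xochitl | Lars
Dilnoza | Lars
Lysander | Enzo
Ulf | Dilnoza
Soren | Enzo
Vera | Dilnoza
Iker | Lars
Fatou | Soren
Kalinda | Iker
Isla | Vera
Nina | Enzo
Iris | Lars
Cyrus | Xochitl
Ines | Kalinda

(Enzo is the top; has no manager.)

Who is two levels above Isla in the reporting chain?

Isla reports to Vera, and Vera reports to Dilnoza. So Isla's skip-level manager is Dilnoza.

Dilnoza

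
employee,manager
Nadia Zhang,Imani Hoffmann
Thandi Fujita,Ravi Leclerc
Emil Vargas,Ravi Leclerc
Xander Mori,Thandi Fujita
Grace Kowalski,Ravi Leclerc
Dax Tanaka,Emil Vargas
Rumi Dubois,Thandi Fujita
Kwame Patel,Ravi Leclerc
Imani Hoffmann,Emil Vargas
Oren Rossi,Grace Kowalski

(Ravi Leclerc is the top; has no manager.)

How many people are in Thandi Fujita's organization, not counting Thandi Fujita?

Thandi Fujita directly manages Xander Mori, Rumi Dubois. Xander Mori has no reports. Rumi Dubois has no reports. So Thandi Fujita's organization is 2 direct reports plus everyone under them: 1 + 1 = 2.

2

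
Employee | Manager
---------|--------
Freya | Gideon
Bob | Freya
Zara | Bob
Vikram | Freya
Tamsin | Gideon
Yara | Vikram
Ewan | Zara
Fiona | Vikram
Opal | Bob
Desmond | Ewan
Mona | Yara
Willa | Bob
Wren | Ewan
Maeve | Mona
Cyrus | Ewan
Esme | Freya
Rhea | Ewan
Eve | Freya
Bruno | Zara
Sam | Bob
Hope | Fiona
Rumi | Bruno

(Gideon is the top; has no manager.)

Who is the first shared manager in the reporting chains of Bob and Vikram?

Freya

Bob's chain of managers is Freya, Gideon. Vikram's chain of managers is Freya, Gideon. The first manager that appears in both chains is Freya.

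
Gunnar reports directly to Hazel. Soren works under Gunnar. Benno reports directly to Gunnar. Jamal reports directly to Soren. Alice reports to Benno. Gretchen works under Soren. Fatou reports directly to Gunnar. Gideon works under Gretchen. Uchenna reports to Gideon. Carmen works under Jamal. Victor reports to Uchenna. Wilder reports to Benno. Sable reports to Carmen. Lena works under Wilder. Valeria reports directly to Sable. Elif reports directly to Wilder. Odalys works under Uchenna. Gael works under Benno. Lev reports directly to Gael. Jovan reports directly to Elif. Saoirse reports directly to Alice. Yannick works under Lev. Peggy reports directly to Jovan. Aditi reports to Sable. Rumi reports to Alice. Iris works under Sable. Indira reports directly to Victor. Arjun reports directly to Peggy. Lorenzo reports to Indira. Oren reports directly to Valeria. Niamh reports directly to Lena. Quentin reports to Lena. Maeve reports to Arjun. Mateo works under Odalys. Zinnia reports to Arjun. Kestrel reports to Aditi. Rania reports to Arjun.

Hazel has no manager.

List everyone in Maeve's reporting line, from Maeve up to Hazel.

Maeve reports to Arjun. Arjun reports to Peggy. Peggy reports to Jovan. Jovan reports to Elif. Elif reports to Wilder. Wilder reports to Benno. Benno reports to Gunnar. Gunnar reports to Hazel. Hazel is at the top.

Maeve -> Arjun -> Peggy -> Jovan -> Elif -> Wilder -> Benno -> Gunnar -> Hazel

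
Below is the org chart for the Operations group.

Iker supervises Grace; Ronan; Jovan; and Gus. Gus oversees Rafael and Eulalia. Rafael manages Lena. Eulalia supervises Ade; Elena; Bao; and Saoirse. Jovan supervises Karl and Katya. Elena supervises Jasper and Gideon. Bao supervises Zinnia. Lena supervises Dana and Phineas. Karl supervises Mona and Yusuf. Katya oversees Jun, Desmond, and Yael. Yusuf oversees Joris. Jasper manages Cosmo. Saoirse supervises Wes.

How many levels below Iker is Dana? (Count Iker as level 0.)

4

Chain from Dana up to Iker: Dana → Lena → Rafael → Gus → Iker. That is 4 steps up, so Dana is 4 levels below Iker.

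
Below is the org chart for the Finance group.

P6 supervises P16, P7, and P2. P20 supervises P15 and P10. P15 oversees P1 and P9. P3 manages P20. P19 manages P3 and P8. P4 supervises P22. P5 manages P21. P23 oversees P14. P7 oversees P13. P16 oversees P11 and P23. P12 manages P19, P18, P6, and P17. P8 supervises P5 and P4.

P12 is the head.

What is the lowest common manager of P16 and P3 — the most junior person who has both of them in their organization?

P12

P16's chain of managers is P6, P12. P3's chain of managers is P19, P12. The first manager that appears in both chains is P12.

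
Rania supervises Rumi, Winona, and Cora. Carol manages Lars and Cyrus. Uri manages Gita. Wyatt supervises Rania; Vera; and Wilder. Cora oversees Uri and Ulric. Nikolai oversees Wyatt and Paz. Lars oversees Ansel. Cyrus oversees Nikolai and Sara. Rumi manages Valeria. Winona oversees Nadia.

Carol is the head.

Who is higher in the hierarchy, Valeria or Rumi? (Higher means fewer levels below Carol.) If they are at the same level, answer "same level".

Valeria is 6 levels below Carol; Rumi is 5. Rumi is higher.

Rumi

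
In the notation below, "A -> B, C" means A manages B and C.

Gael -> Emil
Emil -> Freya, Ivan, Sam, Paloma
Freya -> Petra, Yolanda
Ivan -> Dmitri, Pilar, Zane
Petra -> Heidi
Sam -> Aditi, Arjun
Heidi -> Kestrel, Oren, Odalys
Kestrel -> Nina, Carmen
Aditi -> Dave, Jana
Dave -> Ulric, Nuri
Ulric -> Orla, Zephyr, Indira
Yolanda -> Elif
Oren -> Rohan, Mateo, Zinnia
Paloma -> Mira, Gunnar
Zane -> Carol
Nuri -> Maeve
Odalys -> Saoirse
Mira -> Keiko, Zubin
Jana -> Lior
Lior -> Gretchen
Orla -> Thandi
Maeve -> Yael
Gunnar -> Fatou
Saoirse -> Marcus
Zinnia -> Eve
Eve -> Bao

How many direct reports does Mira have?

2

Mira directly manages Keiko, Zubin. That is 2 direct reports.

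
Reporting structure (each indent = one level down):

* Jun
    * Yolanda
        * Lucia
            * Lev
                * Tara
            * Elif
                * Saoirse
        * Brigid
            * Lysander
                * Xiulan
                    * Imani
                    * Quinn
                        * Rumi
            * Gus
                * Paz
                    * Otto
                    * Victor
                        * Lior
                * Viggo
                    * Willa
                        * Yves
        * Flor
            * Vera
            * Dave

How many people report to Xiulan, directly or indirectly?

3

Xiulan directly manages Imani, Quinn. Imani has no reports. Under Quinn: Rumi (1). So Xiulan's organization is 2 direct reports plus everyone under them: 1 + 2 = 3.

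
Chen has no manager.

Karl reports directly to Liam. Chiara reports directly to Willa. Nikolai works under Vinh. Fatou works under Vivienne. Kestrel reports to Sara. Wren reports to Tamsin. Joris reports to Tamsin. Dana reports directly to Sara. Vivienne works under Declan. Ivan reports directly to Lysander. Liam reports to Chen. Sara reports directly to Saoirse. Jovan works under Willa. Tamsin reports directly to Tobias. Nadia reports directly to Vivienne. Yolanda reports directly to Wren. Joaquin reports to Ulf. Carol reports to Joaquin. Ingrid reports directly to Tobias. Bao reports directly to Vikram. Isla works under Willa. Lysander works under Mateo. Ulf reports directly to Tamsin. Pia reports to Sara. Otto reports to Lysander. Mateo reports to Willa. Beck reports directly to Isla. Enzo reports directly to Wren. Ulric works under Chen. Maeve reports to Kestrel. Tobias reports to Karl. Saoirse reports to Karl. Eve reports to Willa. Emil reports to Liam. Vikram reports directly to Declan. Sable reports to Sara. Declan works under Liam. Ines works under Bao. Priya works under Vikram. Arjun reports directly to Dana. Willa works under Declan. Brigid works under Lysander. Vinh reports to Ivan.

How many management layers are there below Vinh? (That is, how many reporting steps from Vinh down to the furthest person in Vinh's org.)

1

The longest chain under Vinh runs Vinh → Nikolai, which is 1 level below Vinh.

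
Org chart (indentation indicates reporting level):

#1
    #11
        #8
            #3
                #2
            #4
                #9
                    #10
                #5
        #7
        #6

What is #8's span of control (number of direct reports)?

2

#8 directly manages #3, #4. That is 2 direct reports.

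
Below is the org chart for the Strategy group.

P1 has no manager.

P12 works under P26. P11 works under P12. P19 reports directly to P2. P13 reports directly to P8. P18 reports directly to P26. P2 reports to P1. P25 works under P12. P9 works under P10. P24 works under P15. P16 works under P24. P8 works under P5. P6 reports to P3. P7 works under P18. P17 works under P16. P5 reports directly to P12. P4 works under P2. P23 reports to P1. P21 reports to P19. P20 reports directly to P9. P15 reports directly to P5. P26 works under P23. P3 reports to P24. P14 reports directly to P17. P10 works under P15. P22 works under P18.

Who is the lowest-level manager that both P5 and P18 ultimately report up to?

P5's chain of managers is P12, P26, P23, P1. P18's chain of managers is P26, P23, P1. The first manager that appears in both chains is P26.

P26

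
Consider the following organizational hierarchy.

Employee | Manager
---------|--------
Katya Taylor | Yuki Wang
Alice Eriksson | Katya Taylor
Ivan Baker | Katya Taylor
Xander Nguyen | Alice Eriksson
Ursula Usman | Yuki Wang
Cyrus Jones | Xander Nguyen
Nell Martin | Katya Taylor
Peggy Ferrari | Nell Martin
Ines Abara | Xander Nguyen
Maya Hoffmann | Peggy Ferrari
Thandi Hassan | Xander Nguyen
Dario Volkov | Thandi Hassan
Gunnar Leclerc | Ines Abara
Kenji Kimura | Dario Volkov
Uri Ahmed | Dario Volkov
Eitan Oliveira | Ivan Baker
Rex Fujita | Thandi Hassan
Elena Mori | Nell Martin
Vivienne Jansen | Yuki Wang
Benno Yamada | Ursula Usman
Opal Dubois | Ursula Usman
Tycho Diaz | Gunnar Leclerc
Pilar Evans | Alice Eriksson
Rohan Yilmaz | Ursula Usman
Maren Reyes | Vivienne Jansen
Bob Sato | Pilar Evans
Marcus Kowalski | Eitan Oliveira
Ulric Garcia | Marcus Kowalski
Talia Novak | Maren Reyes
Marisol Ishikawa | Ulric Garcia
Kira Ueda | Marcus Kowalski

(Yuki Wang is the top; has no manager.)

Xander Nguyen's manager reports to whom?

Katya Taylor

Xander Nguyen reports to Alice Eriksson, and Alice Eriksson reports to Katya Taylor. So Xander Nguyen's skip-level manager is Katya Taylor.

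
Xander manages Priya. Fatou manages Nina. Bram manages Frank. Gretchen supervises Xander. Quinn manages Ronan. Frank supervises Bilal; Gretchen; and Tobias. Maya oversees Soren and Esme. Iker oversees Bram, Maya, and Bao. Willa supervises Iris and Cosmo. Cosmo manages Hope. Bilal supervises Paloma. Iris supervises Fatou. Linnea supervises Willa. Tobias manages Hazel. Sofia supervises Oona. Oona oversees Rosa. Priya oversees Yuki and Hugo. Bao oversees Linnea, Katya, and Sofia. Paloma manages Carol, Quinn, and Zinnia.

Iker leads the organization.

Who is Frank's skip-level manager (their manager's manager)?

Frank reports to Bram, and Bram reports to Iker. So Frank's skip-level manager is Iker.

Iker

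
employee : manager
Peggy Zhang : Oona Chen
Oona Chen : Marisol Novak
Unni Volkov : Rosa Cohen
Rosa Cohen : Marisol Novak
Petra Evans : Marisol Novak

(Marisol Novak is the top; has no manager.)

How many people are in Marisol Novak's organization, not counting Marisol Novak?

Marisol Novak directly manages Rosa Cohen, Oona Chen, Petra Evans. Under Rosa Cohen: Unni Volkov (1). Under Oona Chen: Peggy Zhang (1). Petra Evans has no reports. So Marisol Novak's organization is 3 direct reports plus everyone under them: 2 + 2 + 1 = 5.

5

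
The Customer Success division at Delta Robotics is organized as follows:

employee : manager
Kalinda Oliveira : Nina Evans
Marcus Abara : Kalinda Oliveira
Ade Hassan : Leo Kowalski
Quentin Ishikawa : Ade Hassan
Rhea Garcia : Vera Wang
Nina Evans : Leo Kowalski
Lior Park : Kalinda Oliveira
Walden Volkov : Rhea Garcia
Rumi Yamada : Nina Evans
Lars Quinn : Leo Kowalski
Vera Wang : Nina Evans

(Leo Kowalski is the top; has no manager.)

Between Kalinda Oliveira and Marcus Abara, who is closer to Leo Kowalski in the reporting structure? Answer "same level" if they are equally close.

Kalinda Oliveira is 2 levels below Leo Kowalski; Marcus Abara is 3. Kalinda Oliveira is higher.

Kalinda Oliveira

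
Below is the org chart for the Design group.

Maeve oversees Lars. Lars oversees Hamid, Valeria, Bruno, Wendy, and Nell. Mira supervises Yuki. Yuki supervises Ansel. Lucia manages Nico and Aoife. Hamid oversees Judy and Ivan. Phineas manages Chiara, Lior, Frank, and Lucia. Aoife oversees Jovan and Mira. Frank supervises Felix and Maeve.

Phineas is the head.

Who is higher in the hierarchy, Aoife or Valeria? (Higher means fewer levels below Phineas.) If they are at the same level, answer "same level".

Aoife

Aoife is 2 levels below Phineas; Valeria is 4. Aoife is higher.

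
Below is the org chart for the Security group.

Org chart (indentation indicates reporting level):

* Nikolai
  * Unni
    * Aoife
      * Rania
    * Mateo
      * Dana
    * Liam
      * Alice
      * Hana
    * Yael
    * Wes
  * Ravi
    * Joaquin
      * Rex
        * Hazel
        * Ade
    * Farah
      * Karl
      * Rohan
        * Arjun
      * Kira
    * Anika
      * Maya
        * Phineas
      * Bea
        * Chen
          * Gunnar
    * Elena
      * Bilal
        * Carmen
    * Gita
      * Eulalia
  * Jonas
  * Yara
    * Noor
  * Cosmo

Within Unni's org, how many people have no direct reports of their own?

6

The people in Unni's organization with no one reporting to them are Wes, Yael, Hana, Alice, Dana, Rania. That is 6.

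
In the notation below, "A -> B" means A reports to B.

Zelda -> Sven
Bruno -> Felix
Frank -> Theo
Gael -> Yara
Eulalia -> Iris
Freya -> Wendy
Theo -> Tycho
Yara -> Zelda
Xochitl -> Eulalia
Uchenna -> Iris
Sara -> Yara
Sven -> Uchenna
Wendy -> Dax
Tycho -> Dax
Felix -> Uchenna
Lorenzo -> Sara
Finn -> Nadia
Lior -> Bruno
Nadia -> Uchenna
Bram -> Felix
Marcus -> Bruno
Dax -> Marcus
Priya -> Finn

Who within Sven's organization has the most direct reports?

Yara

Direct-report counts within Sven's organization: Sven has 1; Zelda has 1; Yara has 2; Sara has 1. The largest is 2, held by Yara.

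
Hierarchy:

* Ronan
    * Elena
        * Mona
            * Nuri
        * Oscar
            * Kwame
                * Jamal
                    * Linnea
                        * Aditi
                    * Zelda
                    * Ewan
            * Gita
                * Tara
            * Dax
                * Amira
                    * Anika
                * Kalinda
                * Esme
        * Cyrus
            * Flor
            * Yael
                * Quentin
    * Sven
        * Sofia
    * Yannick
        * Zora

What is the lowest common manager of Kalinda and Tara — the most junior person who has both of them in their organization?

Kalinda's chain of managers is Dax, Oscar, Elena, Ronan. Tara's chain of managers is Gita, Oscar, Elena, Ronan. The first manager that appears in both chains is Oscar.

Oscar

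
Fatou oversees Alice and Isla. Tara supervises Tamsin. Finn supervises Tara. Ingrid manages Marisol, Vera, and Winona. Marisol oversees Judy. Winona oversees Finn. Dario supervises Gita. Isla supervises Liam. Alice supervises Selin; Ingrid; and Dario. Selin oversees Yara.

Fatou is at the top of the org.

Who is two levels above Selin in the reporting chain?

Selin reports to Alice, and Alice reports to Fatou. So Selin's skip-level manager is Fatou.

Fatou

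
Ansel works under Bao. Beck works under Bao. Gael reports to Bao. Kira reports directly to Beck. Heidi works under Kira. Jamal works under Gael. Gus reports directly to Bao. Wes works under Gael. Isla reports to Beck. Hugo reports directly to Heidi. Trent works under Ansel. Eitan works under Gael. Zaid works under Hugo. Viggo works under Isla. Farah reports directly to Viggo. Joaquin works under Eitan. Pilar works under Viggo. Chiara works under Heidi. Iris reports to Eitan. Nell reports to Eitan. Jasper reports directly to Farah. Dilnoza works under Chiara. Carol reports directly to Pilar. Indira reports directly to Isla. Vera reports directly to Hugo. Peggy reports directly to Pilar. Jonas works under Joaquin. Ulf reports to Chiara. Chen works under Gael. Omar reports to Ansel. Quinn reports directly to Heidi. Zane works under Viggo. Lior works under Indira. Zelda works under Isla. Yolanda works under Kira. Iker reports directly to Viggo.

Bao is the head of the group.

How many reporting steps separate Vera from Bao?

5

Chain from Vera up to Bao: Vera → Hugo → Heidi → Kira → Beck → Bao. That is 5 steps up, so Vera is 5 levels below Bao.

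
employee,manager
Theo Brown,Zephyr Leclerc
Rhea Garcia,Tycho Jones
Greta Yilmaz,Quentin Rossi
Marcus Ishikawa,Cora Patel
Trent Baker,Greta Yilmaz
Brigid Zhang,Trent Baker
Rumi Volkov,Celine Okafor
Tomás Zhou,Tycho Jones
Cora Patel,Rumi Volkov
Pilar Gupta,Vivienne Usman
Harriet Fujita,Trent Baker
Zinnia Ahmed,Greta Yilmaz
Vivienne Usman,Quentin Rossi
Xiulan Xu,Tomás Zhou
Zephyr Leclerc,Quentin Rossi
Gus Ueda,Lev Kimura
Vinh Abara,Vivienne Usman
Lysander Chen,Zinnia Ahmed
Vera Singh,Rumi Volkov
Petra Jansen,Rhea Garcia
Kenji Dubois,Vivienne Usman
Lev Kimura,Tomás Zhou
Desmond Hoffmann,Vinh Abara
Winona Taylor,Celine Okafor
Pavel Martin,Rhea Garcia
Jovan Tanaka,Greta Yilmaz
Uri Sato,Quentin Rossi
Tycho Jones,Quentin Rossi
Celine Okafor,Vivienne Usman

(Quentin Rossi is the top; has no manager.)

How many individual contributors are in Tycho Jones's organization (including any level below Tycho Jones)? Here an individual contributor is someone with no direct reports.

The people in Tycho Jones's organization with no one reporting to them are Gus Ueda, Xiulan Xu, Petra Jansen, Pavel Martin. That is 4.

4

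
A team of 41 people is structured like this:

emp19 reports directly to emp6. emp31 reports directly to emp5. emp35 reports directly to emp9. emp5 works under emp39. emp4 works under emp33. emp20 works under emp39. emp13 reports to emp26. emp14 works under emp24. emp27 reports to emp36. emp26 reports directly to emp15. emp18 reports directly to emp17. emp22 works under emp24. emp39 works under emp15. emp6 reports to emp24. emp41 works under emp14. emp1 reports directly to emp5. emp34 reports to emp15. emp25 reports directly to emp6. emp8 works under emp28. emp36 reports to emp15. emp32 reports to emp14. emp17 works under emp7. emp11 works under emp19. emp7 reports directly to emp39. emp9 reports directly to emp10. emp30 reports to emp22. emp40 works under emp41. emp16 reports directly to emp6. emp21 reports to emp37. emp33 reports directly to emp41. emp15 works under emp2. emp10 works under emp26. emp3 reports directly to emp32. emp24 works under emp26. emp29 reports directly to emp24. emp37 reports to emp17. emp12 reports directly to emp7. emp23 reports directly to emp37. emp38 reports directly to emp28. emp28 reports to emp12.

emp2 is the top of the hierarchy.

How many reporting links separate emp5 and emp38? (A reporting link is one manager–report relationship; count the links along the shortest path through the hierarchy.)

5

emp5 is 1 level below emp39, and emp38 is 4 levels below emp39 (their lowest common manager). The shortest path runs up from emp5 to emp39 and back down to emp38: 1 + 4 = 5 links.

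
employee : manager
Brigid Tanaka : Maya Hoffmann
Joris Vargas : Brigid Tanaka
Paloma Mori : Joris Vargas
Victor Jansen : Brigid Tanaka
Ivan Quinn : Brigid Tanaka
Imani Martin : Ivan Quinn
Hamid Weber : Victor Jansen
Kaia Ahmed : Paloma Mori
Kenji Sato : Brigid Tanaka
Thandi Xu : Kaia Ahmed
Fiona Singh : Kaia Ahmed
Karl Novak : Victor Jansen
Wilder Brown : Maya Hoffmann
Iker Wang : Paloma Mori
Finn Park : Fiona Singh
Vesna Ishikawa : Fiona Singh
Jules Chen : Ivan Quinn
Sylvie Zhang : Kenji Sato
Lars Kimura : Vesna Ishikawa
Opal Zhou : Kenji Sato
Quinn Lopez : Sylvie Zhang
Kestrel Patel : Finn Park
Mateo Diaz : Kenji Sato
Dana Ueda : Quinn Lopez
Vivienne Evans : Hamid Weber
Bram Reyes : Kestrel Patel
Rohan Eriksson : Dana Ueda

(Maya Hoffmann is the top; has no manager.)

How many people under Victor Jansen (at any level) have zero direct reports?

2

The people in Victor Jansen's organization with no one reporting to them are Karl Novak, Vivienne Evans. That is 2.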